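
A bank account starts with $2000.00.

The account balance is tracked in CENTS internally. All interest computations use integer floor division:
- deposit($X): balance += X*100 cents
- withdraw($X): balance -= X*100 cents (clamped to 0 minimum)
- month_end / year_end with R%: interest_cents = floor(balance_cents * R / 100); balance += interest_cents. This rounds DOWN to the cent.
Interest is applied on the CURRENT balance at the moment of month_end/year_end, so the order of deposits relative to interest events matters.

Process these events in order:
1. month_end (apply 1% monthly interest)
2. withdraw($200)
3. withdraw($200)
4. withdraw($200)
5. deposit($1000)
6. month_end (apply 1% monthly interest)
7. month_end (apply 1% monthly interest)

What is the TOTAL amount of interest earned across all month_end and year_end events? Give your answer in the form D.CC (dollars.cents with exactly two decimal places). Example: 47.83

Answer: 68.64

Derivation:
After 1 (month_end (apply 1% monthly interest)): balance=$2020.00 total_interest=$20.00
After 2 (withdraw($200)): balance=$1820.00 total_interest=$20.00
After 3 (withdraw($200)): balance=$1620.00 total_interest=$20.00
After 4 (withdraw($200)): balance=$1420.00 total_interest=$20.00
After 5 (deposit($1000)): balance=$2420.00 total_interest=$20.00
After 6 (month_end (apply 1% monthly interest)): balance=$2444.20 total_interest=$44.20
After 7 (month_end (apply 1% monthly interest)): balance=$2468.64 total_interest=$68.64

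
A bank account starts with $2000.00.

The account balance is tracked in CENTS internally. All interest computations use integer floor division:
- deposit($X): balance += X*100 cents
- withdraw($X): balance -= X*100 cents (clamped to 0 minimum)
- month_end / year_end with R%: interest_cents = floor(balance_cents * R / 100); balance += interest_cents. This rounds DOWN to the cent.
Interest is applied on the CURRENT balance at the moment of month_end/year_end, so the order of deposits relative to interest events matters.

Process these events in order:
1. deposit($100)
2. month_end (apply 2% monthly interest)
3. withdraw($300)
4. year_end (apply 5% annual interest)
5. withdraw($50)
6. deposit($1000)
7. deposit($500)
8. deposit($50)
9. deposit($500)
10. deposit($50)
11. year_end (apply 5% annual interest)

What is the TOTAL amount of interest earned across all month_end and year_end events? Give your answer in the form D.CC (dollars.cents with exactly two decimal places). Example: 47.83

Answer: 333.30

Derivation:
After 1 (deposit($100)): balance=$2100.00 total_interest=$0.00
After 2 (month_end (apply 2% monthly interest)): balance=$2142.00 total_interest=$42.00
After 3 (withdraw($300)): balance=$1842.00 total_interest=$42.00
After 4 (year_end (apply 5% annual interest)): balance=$1934.10 total_interest=$134.10
After 5 (withdraw($50)): balance=$1884.10 total_interest=$134.10
After 6 (deposit($1000)): balance=$2884.10 total_interest=$134.10
After 7 (deposit($500)): balance=$3384.10 total_interest=$134.10
After 8 (deposit($50)): balance=$3434.10 total_interest=$134.10
After 9 (deposit($500)): balance=$3934.10 total_interest=$134.10
After 10 (deposit($50)): balance=$3984.10 total_interest=$134.10
After 11 (year_end (apply 5% annual interest)): balance=$4183.30 total_interest=$333.30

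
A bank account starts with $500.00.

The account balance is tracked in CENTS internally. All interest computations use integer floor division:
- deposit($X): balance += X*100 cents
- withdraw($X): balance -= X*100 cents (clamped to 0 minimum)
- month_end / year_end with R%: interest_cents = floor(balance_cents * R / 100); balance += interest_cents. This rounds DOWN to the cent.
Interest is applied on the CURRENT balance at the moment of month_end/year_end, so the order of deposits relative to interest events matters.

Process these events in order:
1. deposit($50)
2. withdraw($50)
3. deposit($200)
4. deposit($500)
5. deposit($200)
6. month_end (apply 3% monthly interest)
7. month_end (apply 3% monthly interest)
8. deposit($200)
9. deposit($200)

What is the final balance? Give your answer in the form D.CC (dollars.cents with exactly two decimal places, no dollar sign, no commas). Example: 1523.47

Answer: 1885.26

Derivation:
After 1 (deposit($50)): balance=$550.00 total_interest=$0.00
After 2 (withdraw($50)): balance=$500.00 total_interest=$0.00
After 3 (deposit($200)): balance=$700.00 total_interest=$0.00
After 4 (deposit($500)): balance=$1200.00 total_interest=$0.00
After 5 (deposit($200)): balance=$1400.00 total_interest=$0.00
After 6 (month_end (apply 3% monthly interest)): balance=$1442.00 total_interest=$42.00
After 7 (month_end (apply 3% monthly interest)): balance=$1485.26 total_interest=$85.26
After 8 (deposit($200)): balance=$1685.26 total_interest=$85.26
After 9 (deposit($200)): balance=$1885.26 total_interest=$85.26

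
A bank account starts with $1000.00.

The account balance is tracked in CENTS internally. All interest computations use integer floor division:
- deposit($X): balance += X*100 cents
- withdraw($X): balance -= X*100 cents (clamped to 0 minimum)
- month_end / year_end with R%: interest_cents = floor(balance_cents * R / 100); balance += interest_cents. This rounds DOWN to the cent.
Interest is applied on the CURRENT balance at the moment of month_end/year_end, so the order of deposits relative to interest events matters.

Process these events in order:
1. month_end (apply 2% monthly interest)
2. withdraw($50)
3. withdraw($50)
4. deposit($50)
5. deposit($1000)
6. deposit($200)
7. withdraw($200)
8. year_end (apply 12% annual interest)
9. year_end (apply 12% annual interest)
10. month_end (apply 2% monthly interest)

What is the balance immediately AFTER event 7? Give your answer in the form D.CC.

Answer: 1970.00

Derivation:
After 1 (month_end (apply 2% monthly interest)): balance=$1020.00 total_interest=$20.00
After 2 (withdraw($50)): balance=$970.00 total_interest=$20.00
After 3 (withdraw($50)): balance=$920.00 total_interest=$20.00
After 4 (deposit($50)): balance=$970.00 total_interest=$20.00
After 5 (deposit($1000)): balance=$1970.00 total_interest=$20.00
After 6 (deposit($200)): balance=$2170.00 total_interest=$20.00
After 7 (withdraw($200)): balance=$1970.00 total_interest=$20.00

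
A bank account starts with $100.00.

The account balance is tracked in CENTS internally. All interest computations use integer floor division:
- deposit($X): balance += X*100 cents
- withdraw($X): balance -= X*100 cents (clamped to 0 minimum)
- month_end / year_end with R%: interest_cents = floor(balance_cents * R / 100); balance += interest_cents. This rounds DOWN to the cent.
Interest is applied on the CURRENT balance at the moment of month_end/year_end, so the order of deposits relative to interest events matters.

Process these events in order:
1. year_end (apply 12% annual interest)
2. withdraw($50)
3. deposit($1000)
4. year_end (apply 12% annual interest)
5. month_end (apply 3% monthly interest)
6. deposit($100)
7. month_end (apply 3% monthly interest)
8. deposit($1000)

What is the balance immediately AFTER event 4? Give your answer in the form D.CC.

Answer: 1189.44

Derivation:
After 1 (year_end (apply 12% annual interest)): balance=$112.00 total_interest=$12.00
After 2 (withdraw($50)): balance=$62.00 total_interest=$12.00
After 3 (deposit($1000)): balance=$1062.00 total_interest=$12.00
After 4 (year_end (apply 12% annual interest)): balance=$1189.44 total_interest=$139.44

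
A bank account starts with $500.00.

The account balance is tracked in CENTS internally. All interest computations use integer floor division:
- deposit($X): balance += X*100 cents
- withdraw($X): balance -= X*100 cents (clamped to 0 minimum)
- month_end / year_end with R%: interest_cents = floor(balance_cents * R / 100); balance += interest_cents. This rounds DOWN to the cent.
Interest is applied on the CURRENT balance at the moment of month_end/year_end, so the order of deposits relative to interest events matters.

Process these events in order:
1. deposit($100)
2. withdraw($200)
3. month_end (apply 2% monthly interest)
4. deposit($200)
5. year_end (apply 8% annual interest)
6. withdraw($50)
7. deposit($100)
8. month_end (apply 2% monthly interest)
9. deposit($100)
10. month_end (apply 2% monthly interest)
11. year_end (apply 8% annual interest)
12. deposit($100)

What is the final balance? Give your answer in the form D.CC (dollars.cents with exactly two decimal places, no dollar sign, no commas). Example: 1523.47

After 1 (deposit($100)): balance=$600.00 total_interest=$0.00
After 2 (withdraw($200)): balance=$400.00 total_interest=$0.00
After 3 (month_end (apply 2% monthly interest)): balance=$408.00 total_interest=$8.00
After 4 (deposit($200)): balance=$608.00 total_interest=$8.00
After 5 (year_end (apply 8% annual interest)): balance=$656.64 total_interest=$56.64
After 6 (withdraw($50)): balance=$606.64 total_interest=$56.64
After 7 (deposit($100)): balance=$706.64 total_interest=$56.64
After 8 (month_end (apply 2% monthly interest)): balance=$720.77 total_interest=$70.77
After 9 (deposit($100)): balance=$820.77 total_interest=$70.77
After 10 (month_end (apply 2% monthly interest)): balance=$837.18 total_interest=$87.18
After 11 (year_end (apply 8% annual interest)): balance=$904.15 total_interest=$154.15
After 12 (deposit($100)): balance=$1004.15 total_interest=$154.15

Answer: 1004.15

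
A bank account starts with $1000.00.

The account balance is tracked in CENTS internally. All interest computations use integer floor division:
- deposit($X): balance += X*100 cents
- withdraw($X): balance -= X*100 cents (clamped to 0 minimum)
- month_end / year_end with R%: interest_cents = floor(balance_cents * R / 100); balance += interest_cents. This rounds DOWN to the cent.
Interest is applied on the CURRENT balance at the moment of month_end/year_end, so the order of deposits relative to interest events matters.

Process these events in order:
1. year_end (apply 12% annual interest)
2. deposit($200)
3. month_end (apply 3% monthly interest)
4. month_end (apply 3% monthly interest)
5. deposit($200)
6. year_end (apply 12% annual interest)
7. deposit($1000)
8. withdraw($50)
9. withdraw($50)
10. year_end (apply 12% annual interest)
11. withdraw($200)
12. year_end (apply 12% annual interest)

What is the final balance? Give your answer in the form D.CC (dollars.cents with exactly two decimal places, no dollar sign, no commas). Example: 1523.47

After 1 (year_end (apply 12% annual interest)): balance=$1120.00 total_interest=$120.00
After 2 (deposit($200)): balance=$1320.00 total_interest=$120.00
After 3 (month_end (apply 3% monthly interest)): balance=$1359.60 total_interest=$159.60
After 4 (month_end (apply 3% monthly interest)): balance=$1400.38 total_interest=$200.38
After 5 (deposit($200)): balance=$1600.38 total_interest=$200.38
After 6 (year_end (apply 12% annual interest)): balance=$1792.42 total_interest=$392.42
After 7 (deposit($1000)): balance=$2792.42 total_interest=$392.42
After 8 (withdraw($50)): balance=$2742.42 total_interest=$392.42
After 9 (withdraw($50)): balance=$2692.42 total_interest=$392.42
After 10 (year_end (apply 12% annual interest)): balance=$3015.51 total_interest=$715.51
After 11 (withdraw($200)): balance=$2815.51 total_interest=$715.51
After 12 (year_end (apply 12% annual interest)): balance=$3153.37 total_interest=$1053.37

Answer: 3153.37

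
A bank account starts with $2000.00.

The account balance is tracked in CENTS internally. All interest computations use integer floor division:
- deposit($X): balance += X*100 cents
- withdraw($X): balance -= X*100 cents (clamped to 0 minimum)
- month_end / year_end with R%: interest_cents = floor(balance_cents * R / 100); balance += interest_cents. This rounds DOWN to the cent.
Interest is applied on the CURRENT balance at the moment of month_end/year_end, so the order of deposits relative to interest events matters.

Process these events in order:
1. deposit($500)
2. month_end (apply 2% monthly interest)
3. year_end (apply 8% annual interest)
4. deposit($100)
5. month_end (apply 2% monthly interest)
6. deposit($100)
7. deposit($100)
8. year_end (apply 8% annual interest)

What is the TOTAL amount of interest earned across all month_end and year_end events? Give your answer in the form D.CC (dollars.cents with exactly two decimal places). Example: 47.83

Answer: 559.96

Derivation:
After 1 (deposit($500)): balance=$2500.00 total_interest=$0.00
After 2 (month_end (apply 2% monthly interest)): balance=$2550.00 total_interest=$50.00
After 3 (year_end (apply 8% annual interest)): balance=$2754.00 total_interest=$254.00
After 4 (deposit($100)): balance=$2854.00 total_interest=$254.00
After 5 (month_end (apply 2% monthly interest)): balance=$2911.08 total_interest=$311.08
After 6 (deposit($100)): balance=$3011.08 total_interest=$311.08
After 7 (deposit($100)): balance=$3111.08 total_interest=$311.08
After 8 (year_end (apply 8% annual interest)): balance=$3359.96 total_interest=$559.96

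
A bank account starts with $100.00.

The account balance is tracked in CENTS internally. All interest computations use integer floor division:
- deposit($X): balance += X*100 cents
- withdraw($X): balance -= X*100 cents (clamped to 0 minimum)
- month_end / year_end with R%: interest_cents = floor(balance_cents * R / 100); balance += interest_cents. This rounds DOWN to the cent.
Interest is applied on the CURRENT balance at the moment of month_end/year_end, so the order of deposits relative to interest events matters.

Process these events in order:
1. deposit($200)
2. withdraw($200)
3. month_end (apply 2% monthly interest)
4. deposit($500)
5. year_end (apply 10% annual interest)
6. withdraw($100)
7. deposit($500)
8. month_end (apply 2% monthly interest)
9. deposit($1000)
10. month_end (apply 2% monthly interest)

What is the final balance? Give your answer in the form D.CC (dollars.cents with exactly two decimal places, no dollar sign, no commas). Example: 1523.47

Answer: 2125.10

Derivation:
After 1 (deposit($200)): balance=$300.00 total_interest=$0.00
After 2 (withdraw($200)): balance=$100.00 total_interest=$0.00
After 3 (month_end (apply 2% monthly interest)): balance=$102.00 total_interest=$2.00
After 4 (deposit($500)): balance=$602.00 total_interest=$2.00
After 5 (year_end (apply 10% annual interest)): balance=$662.20 total_interest=$62.20
After 6 (withdraw($100)): balance=$562.20 total_interest=$62.20
After 7 (deposit($500)): balance=$1062.20 total_interest=$62.20
After 8 (month_end (apply 2% monthly interest)): balance=$1083.44 total_interest=$83.44
After 9 (deposit($1000)): balance=$2083.44 total_interest=$83.44
After 10 (month_end (apply 2% monthly interest)): balance=$2125.10 total_interest=$125.10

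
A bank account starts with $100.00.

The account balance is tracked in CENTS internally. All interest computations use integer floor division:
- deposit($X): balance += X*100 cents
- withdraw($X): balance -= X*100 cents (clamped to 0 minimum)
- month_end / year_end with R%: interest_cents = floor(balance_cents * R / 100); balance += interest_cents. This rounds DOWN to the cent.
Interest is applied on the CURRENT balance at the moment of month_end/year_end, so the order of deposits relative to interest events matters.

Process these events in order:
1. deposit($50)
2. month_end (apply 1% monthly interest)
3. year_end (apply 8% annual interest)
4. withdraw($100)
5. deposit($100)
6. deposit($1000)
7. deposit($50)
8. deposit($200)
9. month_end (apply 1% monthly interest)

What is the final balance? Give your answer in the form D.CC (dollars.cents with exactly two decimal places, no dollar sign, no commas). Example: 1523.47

Answer: 1427.75

Derivation:
After 1 (deposit($50)): balance=$150.00 total_interest=$0.00
After 2 (month_end (apply 1% monthly interest)): balance=$151.50 total_interest=$1.50
After 3 (year_end (apply 8% annual interest)): balance=$163.62 total_interest=$13.62
After 4 (withdraw($100)): balance=$63.62 total_interest=$13.62
After 5 (deposit($100)): balance=$163.62 total_interest=$13.62
After 6 (deposit($1000)): balance=$1163.62 total_interest=$13.62
After 7 (deposit($50)): balance=$1213.62 total_interest=$13.62
After 8 (deposit($200)): balance=$1413.62 total_interest=$13.62
After 9 (month_end (apply 1% monthly interest)): balance=$1427.75 total_interest=$27.75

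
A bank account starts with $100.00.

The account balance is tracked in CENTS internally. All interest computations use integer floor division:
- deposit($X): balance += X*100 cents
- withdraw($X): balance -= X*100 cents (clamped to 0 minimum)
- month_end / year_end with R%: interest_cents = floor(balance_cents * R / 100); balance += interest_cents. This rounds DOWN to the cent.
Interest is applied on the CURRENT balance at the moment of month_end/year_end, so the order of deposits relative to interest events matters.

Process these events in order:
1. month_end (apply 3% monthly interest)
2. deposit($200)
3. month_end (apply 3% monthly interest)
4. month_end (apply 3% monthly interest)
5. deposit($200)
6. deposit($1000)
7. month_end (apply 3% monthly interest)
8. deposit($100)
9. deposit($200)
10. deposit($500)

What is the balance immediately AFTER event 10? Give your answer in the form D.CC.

Answer: 2367.09

Derivation:
After 1 (month_end (apply 3% monthly interest)): balance=$103.00 total_interest=$3.00
After 2 (deposit($200)): balance=$303.00 total_interest=$3.00
After 3 (month_end (apply 3% monthly interest)): balance=$312.09 total_interest=$12.09
After 4 (month_end (apply 3% monthly interest)): balance=$321.45 total_interest=$21.45
After 5 (deposit($200)): balance=$521.45 total_interest=$21.45
After 6 (deposit($1000)): balance=$1521.45 total_interest=$21.45
After 7 (month_end (apply 3% monthly interest)): balance=$1567.09 total_interest=$67.09
After 8 (deposit($100)): balance=$1667.09 total_interest=$67.09
After 9 (deposit($200)): balance=$1867.09 total_interest=$67.09
After 10 (deposit($500)): balance=$2367.09 total_interest=$67.09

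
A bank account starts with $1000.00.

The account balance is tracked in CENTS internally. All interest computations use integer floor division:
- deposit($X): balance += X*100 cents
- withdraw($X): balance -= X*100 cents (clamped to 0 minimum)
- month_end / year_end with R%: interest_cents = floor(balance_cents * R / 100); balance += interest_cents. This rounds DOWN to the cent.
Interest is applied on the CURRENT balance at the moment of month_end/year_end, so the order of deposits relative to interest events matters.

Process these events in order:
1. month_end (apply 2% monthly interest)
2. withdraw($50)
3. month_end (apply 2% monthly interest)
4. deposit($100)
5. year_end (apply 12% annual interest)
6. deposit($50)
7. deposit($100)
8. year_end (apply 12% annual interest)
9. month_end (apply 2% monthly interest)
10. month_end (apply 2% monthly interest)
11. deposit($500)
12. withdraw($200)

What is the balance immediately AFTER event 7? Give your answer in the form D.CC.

Answer: 1370.12

Derivation:
After 1 (month_end (apply 2% monthly interest)): balance=$1020.00 total_interest=$20.00
After 2 (withdraw($50)): balance=$970.00 total_interest=$20.00
After 3 (month_end (apply 2% monthly interest)): balance=$989.40 total_interest=$39.40
After 4 (deposit($100)): balance=$1089.40 total_interest=$39.40
After 5 (year_end (apply 12% annual interest)): balance=$1220.12 total_interest=$170.12
After 6 (deposit($50)): balance=$1270.12 total_interest=$170.12
After 7 (deposit($100)): balance=$1370.12 total_interest=$170.12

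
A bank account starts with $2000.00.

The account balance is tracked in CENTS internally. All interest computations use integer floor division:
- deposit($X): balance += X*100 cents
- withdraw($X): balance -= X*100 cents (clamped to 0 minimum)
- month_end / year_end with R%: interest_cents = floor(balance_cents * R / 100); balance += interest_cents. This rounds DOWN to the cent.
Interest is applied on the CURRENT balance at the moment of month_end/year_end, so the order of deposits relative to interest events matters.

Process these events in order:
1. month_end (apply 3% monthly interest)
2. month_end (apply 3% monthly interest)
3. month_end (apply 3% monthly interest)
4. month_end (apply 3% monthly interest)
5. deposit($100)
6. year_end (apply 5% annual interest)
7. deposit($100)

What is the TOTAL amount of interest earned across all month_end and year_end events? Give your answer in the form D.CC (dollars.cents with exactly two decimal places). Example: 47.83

Answer: 368.56

Derivation:
After 1 (month_end (apply 3% monthly interest)): balance=$2060.00 total_interest=$60.00
After 2 (month_end (apply 3% monthly interest)): balance=$2121.80 total_interest=$121.80
After 3 (month_end (apply 3% monthly interest)): balance=$2185.45 total_interest=$185.45
After 4 (month_end (apply 3% monthly interest)): balance=$2251.01 total_interest=$251.01
After 5 (deposit($100)): balance=$2351.01 total_interest=$251.01
After 6 (year_end (apply 5% annual interest)): balance=$2468.56 total_interest=$368.56
After 7 (deposit($100)): balance=$2568.56 total_interest=$368.56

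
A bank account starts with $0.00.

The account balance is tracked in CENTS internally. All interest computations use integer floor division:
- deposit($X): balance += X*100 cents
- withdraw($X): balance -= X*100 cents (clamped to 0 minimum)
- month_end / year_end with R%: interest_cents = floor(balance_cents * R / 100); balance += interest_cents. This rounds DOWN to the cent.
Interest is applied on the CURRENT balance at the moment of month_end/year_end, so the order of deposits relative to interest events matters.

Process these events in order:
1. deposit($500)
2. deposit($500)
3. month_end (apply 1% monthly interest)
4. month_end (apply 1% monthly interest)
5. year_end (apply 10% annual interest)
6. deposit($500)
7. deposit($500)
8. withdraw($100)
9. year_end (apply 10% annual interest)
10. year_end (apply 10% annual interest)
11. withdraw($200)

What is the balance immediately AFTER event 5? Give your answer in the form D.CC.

After 1 (deposit($500)): balance=$500.00 total_interest=$0.00
After 2 (deposit($500)): balance=$1000.00 total_interest=$0.00
After 3 (month_end (apply 1% monthly interest)): balance=$1010.00 total_interest=$10.00
After 4 (month_end (apply 1% monthly interest)): balance=$1020.10 total_interest=$20.10
After 5 (year_end (apply 10% annual interest)): balance=$1122.11 total_interest=$122.11

Answer: 1122.11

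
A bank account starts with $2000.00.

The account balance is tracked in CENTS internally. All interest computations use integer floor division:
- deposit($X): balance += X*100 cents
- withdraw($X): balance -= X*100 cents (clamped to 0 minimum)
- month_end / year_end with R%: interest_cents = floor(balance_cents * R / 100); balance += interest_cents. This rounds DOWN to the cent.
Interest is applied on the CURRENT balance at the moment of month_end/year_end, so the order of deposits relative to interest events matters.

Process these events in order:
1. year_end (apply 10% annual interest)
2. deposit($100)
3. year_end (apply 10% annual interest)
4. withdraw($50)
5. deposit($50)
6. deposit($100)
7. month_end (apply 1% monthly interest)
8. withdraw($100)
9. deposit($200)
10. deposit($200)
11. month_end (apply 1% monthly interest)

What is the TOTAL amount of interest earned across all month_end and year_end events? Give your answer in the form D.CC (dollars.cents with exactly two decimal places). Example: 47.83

Answer: 485.86

Derivation:
After 1 (year_end (apply 10% annual interest)): balance=$2200.00 total_interest=$200.00
After 2 (deposit($100)): balance=$2300.00 total_interest=$200.00
After 3 (year_end (apply 10% annual interest)): balance=$2530.00 total_interest=$430.00
After 4 (withdraw($50)): balance=$2480.00 total_interest=$430.00
After 5 (deposit($50)): balance=$2530.00 total_interest=$430.00
After 6 (deposit($100)): balance=$2630.00 total_interest=$430.00
After 7 (month_end (apply 1% monthly interest)): balance=$2656.30 total_interest=$456.30
After 8 (withdraw($100)): balance=$2556.30 total_interest=$456.30
After 9 (deposit($200)): balance=$2756.30 total_interest=$456.30
After 10 (deposit($200)): balance=$2956.30 total_interest=$456.30
After 11 (month_end (apply 1% monthly interest)): balance=$2985.86 total_interest=$485.86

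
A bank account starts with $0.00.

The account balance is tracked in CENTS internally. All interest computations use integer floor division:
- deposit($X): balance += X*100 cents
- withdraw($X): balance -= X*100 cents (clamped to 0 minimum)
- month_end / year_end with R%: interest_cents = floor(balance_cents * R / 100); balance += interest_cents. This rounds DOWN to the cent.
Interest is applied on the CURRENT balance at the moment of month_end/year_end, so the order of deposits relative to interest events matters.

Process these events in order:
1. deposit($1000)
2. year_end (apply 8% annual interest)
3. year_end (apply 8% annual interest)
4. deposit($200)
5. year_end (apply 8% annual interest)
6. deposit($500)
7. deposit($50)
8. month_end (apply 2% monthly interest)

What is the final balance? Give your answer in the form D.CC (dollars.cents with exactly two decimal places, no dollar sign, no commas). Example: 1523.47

Answer: 2066.22

Derivation:
After 1 (deposit($1000)): balance=$1000.00 total_interest=$0.00
After 2 (year_end (apply 8% annual interest)): balance=$1080.00 total_interest=$80.00
After 3 (year_end (apply 8% annual interest)): balance=$1166.40 total_interest=$166.40
After 4 (deposit($200)): balance=$1366.40 total_interest=$166.40
After 5 (year_end (apply 8% annual interest)): balance=$1475.71 total_interest=$275.71
After 6 (deposit($500)): balance=$1975.71 total_interest=$275.71
After 7 (deposit($50)): balance=$2025.71 total_interest=$275.71
After 8 (month_end (apply 2% monthly interest)): balance=$2066.22 total_interest=$316.22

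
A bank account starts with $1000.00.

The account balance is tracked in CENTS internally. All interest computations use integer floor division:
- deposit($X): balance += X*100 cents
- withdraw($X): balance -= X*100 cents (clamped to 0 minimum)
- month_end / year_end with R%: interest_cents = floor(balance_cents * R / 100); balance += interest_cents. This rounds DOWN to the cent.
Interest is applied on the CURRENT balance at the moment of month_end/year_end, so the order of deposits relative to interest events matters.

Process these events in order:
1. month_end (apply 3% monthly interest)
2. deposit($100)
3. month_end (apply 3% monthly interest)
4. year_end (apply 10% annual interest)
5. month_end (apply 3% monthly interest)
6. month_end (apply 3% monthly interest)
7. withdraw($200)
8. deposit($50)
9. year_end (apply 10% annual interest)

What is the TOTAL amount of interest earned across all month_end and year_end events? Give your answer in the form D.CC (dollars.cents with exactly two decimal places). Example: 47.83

After 1 (month_end (apply 3% monthly interest)): balance=$1030.00 total_interest=$30.00
After 2 (deposit($100)): balance=$1130.00 total_interest=$30.00
After 3 (month_end (apply 3% monthly interest)): balance=$1163.90 total_interest=$63.90
After 4 (year_end (apply 10% annual interest)): balance=$1280.29 total_interest=$180.29
After 5 (month_end (apply 3% monthly interest)): balance=$1318.69 total_interest=$218.69
After 6 (month_end (apply 3% monthly interest)): balance=$1358.25 total_interest=$258.25
After 7 (withdraw($200)): balance=$1158.25 total_interest=$258.25
After 8 (deposit($50)): balance=$1208.25 total_interest=$258.25
After 9 (year_end (apply 10% annual interest)): balance=$1329.07 total_interest=$379.07

Answer: 379.07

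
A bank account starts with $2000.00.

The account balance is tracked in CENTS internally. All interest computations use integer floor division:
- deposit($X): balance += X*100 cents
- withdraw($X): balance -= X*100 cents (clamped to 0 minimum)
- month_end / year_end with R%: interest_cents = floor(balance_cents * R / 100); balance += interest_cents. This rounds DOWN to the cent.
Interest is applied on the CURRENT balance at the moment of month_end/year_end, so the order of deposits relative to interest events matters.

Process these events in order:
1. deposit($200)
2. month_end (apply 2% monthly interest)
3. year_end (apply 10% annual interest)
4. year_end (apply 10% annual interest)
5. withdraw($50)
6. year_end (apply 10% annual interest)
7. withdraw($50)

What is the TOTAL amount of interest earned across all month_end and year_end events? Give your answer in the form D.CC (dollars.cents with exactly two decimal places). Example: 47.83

Answer: 781.76

Derivation:
After 1 (deposit($200)): balance=$2200.00 total_interest=$0.00
After 2 (month_end (apply 2% monthly interest)): balance=$2244.00 total_interest=$44.00
After 3 (year_end (apply 10% annual interest)): balance=$2468.40 total_interest=$268.40
After 4 (year_end (apply 10% annual interest)): balance=$2715.24 total_interest=$515.24
After 5 (withdraw($50)): balance=$2665.24 total_interest=$515.24
After 6 (year_end (apply 10% annual interest)): balance=$2931.76 total_interest=$781.76
After 7 (withdraw($50)): balance=$2881.76 total_interest=$781.76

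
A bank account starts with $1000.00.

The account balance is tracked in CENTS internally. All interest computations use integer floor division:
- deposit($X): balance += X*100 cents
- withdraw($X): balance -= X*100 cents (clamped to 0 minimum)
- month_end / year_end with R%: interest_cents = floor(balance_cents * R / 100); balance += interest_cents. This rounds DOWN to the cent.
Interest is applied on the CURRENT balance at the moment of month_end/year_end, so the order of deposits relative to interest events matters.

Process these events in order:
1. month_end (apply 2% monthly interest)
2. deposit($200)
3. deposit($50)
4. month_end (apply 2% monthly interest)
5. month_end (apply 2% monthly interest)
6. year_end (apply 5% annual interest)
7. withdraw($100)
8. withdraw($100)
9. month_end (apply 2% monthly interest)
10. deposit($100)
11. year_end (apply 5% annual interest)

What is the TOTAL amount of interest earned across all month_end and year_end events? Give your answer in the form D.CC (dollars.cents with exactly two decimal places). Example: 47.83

Answer: 226.65

Derivation:
After 1 (month_end (apply 2% monthly interest)): balance=$1020.00 total_interest=$20.00
After 2 (deposit($200)): balance=$1220.00 total_interest=$20.00
After 3 (deposit($50)): balance=$1270.00 total_interest=$20.00
After 4 (month_end (apply 2% monthly interest)): balance=$1295.40 total_interest=$45.40
After 5 (month_end (apply 2% monthly interest)): balance=$1321.30 total_interest=$71.30
After 6 (year_end (apply 5% annual interest)): balance=$1387.36 total_interest=$137.36
After 7 (withdraw($100)): balance=$1287.36 total_interest=$137.36
After 8 (withdraw($100)): balance=$1187.36 total_interest=$137.36
After 9 (month_end (apply 2% monthly interest)): balance=$1211.10 total_interest=$161.10
After 10 (deposit($100)): balance=$1311.10 total_interest=$161.10
After 11 (year_end (apply 5% annual interest)): balance=$1376.65 total_interest=$226.65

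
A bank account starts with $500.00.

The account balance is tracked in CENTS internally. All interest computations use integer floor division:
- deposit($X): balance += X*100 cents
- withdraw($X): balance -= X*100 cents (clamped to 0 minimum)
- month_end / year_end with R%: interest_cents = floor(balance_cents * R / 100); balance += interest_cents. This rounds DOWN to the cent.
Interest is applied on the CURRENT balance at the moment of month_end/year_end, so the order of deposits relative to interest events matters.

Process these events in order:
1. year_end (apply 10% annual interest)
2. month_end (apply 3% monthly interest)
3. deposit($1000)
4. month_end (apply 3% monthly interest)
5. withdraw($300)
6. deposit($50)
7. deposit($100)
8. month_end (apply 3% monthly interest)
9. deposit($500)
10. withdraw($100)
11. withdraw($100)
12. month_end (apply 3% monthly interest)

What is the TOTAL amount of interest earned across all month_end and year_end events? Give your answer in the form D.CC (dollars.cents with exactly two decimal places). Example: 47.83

After 1 (year_end (apply 10% annual interest)): balance=$550.00 total_interest=$50.00
After 2 (month_end (apply 3% monthly interest)): balance=$566.50 total_interest=$66.50
After 3 (deposit($1000)): balance=$1566.50 total_interest=$66.50
After 4 (month_end (apply 3% monthly interest)): balance=$1613.49 total_interest=$113.49
After 5 (withdraw($300)): balance=$1313.49 total_interest=$113.49
After 6 (deposit($50)): balance=$1363.49 total_interest=$113.49
After 7 (deposit($100)): balance=$1463.49 total_interest=$113.49
After 8 (month_end (apply 3% monthly interest)): balance=$1507.39 total_interest=$157.39
After 9 (deposit($500)): balance=$2007.39 total_interest=$157.39
After 10 (withdraw($100)): balance=$1907.39 total_interest=$157.39
After 11 (withdraw($100)): balance=$1807.39 total_interest=$157.39
After 12 (month_end (apply 3% monthly interest)): balance=$1861.61 total_interest=$211.61

Answer: 211.61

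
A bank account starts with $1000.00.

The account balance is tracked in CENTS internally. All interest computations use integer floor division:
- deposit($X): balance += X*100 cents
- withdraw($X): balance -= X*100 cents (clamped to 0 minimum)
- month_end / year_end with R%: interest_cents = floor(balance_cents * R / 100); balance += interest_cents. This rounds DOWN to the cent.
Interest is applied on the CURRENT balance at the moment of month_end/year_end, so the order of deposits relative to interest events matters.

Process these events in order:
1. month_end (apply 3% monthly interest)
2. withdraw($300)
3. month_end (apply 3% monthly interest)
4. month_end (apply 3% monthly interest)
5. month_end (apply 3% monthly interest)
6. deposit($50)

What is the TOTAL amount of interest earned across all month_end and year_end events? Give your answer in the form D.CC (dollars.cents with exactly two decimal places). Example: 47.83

After 1 (month_end (apply 3% monthly interest)): balance=$1030.00 total_interest=$30.00
After 2 (withdraw($300)): balance=$730.00 total_interest=$30.00
After 3 (month_end (apply 3% monthly interest)): balance=$751.90 total_interest=$51.90
After 4 (month_end (apply 3% monthly interest)): balance=$774.45 total_interest=$74.45
After 5 (month_end (apply 3% monthly interest)): balance=$797.68 total_interest=$97.68
After 6 (deposit($50)): balance=$847.68 total_interest=$97.68

Answer: 97.68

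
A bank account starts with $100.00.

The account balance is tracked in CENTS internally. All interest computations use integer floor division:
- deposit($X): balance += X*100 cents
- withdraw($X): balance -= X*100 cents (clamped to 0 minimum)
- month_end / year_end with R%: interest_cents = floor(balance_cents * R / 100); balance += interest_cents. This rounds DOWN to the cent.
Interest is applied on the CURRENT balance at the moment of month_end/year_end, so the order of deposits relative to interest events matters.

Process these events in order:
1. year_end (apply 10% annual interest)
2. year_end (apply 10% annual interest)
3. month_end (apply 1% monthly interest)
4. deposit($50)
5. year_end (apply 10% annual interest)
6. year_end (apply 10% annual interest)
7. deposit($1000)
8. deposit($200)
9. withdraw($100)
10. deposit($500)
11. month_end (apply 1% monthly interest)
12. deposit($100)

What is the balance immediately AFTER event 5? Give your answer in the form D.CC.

After 1 (year_end (apply 10% annual interest)): balance=$110.00 total_interest=$10.00
After 2 (year_end (apply 10% annual interest)): balance=$121.00 total_interest=$21.00
After 3 (month_end (apply 1% monthly interest)): balance=$122.21 total_interest=$22.21
After 4 (deposit($50)): balance=$172.21 total_interest=$22.21
After 5 (year_end (apply 10% annual interest)): balance=$189.43 total_interest=$39.43

Answer: 189.43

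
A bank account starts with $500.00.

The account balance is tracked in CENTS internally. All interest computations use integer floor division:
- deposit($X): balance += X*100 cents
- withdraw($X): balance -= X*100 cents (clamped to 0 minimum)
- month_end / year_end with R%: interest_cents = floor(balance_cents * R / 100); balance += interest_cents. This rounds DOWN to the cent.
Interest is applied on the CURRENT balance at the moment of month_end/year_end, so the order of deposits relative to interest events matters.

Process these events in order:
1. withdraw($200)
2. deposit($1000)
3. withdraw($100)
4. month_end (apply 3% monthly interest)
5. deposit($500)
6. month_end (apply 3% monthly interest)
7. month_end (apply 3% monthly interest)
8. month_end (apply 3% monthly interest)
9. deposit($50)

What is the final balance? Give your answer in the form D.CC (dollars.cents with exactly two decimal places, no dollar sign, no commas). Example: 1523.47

After 1 (withdraw($200)): balance=$300.00 total_interest=$0.00
After 2 (deposit($1000)): balance=$1300.00 total_interest=$0.00
After 3 (withdraw($100)): balance=$1200.00 total_interest=$0.00
After 4 (month_end (apply 3% monthly interest)): balance=$1236.00 total_interest=$36.00
After 5 (deposit($500)): balance=$1736.00 total_interest=$36.00
After 6 (month_end (apply 3% monthly interest)): balance=$1788.08 total_interest=$88.08
After 7 (month_end (apply 3% monthly interest)): balance=$1841.72 total_interest=$141.72
After 8 (month_end (apply 3% monthly interest)): balance=$1896.97 total_interest=$196.97
After 9 (deposit($50)): balance=$1946.97 total_interest=$196.97

Answer: 1946.97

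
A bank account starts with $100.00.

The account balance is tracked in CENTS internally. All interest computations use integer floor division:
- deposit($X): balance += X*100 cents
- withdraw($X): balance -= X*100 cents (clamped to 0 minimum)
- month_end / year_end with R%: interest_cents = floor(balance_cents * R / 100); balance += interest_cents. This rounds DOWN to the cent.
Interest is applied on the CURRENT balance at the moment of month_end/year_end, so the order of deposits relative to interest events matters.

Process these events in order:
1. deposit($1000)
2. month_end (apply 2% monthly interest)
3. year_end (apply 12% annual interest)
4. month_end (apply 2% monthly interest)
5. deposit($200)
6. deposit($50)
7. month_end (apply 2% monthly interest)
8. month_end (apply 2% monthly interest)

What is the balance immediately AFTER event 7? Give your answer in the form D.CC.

After 1 (deposit($1000)): balance=$1100.00 total_interest=$0.00
After 2 (month_end (apply 2% monthly interest)): balance=$1122.00 total_interest=$22.00
After 3 (year_end (apply 12% annual interest)): balance=$1256.64 total_interest=$156.64
After 4 (month_end (apply 2% monthly interest)): balance=$1281.77 total_interest=$181.77
After 5 (deposit($200)): balance=$1481.77 total_interest=$181.77
After 6 (deposit($50)): balance=$1531.77 total_interest=$181.77
After 7 (month_end (apply 2% monthly interest)): balance=$1562.40 total_interest=$212.40

Answer: 1562.40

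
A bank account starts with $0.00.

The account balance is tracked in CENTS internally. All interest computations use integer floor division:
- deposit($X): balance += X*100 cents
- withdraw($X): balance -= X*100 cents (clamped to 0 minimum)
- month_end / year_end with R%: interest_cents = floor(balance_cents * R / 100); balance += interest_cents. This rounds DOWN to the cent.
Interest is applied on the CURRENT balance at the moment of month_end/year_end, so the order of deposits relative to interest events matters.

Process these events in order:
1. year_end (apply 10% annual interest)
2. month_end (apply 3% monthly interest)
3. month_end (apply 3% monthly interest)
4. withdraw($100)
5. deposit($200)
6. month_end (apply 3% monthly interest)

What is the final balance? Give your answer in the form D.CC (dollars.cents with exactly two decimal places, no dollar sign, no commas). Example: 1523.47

After 1 (year_end (apply 10% annual interest)): balance=$0.00 total_interest=$0.00
After 2 (month_end (apply 3% monthly interest)): balance=$0.00 total_interest=$0.00
After 3 (month_end (apply 3% monthly interest)): balance=$0.00 total_interest=$0.00
After 4 (withdraw($100)): balance=$0.00 total_interest=$0.00
After 5 (deposit($200)): balance=$200.00 total_interest=$0.00
After 6 (month_end (apply 3% monthly interest)): balance=$206.00 total_interest=$6.00

Answer: 206.00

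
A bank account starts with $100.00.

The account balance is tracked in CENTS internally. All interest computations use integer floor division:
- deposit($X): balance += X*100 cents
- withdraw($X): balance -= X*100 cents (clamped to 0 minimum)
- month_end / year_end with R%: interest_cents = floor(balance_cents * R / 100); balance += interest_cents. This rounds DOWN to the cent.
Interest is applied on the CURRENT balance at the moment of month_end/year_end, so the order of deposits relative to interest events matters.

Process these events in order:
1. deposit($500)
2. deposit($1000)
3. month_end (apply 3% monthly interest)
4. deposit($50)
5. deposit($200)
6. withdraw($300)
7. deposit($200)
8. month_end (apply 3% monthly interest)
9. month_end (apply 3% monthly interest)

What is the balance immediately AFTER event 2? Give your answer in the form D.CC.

Answer: 1600.00

Derivation:
After 1 (deposit($500)): balance=$600.00 total_interest=$0.00
After 2 (deposit($1000)): balance=$1600.00 total_interest=$0.00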